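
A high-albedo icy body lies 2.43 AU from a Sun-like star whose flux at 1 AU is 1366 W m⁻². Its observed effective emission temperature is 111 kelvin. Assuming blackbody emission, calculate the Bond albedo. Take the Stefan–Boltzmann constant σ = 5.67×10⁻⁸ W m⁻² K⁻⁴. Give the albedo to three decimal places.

0.851

Irradiance scales as 1/d², so S = 1366 W m⁻² × (1/2.43)² = 231.3 W m⁻².
Rearranging the radiative balance, α = 1 − 4σT⁴/S.
σT⁴ = 8.607 W m⁻², so 4σT⁴ = 34.43 W m⁻².
1−α = 34.43/231.3 = 0.1488, so α = 0.8512.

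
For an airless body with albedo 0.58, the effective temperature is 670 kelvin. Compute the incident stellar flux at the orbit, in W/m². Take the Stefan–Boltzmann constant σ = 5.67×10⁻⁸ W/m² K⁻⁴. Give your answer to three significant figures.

From S(1−α)/4 = σT⁴: S = 4σT⁴/(1−α).
The emitted flux is σT⁴ = 11430 W/m².
S = 4·11430/0.42 = 1.088×10^5 W/m².

1.09×10^5 W/m²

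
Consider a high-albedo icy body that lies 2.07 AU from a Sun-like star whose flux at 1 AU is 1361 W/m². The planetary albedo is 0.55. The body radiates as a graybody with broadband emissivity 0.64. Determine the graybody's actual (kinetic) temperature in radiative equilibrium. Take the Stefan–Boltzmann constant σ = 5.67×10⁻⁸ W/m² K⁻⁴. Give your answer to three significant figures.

Flux at the orbit: S = 1361/(2.07)² = 317.6 W/m².
Absorbed flux (global mean): S(1−α)/4 = 317.6·0.45/4 = 35.73 W/m².
Equating to εσT⁴ with ε = 0.64: T = (35.73/0.64σ)^(1/4) = 177.1 K.

177 K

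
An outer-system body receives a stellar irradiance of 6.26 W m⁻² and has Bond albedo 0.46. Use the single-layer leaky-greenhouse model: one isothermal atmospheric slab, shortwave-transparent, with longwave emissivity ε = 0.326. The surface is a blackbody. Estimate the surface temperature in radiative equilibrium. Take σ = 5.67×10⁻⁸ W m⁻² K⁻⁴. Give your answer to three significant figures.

65.0 K

The planet radiates to space at T_e = [S(1−α)/(4σ)]^(1/4) = 62.13 K.
Surface balance with a leaky layer gives σT_s⁴ = σT_e⁴·2/(2−ε), so T_s = T_e·[2/(2−0.326)]^(1/4) = 64.96 K.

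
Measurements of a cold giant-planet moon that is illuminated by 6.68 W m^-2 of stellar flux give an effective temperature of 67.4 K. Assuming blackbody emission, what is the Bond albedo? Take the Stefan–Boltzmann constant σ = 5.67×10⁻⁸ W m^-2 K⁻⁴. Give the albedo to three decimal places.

0.299

Rearranging the radiative balance, α = 1 − 4σT⁴/S.
4σT⁴ = 4·5.67×10⁻⁸·(67.4)⁴ = 4.680 W m^-2.
Hence α = 1 − 4.680/6.680 = 0.2993.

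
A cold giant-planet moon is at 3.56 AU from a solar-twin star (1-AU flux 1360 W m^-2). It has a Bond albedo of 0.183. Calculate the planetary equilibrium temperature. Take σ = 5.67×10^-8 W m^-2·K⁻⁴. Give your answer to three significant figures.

Flux at the orbit: S = 1360/(3.56)² = 107.3 W m^-2.
Absorbed flux (global mean): S(1−α)/4 = 107.3·0.817/4 = 21.92 W m^-2.
Balancing against σT⁴: T = (21.92/5.67×10⁻⁸)^(1/4) = 140.2 K.

140 K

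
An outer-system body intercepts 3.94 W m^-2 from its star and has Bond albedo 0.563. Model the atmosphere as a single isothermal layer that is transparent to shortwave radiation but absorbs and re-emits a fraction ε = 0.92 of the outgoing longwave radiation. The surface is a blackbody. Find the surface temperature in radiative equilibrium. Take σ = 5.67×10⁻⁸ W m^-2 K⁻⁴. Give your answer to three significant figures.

61.2 K

At the top of the atmosphere, σT_e⁴ = S(1−α)/4 = 0.4304 W m^-2, giving T_e = 52.49 K.
The surface balance (absorbed SW + ε·downward IR = σT_s⁴) with T_a⁴ = T_s⁴/2 reduces to T_s = T_e·[2/(2−ε)]^¼ = 61.23 K.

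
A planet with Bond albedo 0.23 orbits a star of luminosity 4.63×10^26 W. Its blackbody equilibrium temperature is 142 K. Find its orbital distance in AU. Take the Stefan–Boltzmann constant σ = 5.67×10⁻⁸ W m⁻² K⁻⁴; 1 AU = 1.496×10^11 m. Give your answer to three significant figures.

3.71 AU

The flux needed for this T is 4σT⁴/(1−0.23) = 119.8 W m⁻².
From L = 4πd²S, d = √(4.63×10^26/(4π·119.8)) = 5.547×10^11 m = 3.708 AU.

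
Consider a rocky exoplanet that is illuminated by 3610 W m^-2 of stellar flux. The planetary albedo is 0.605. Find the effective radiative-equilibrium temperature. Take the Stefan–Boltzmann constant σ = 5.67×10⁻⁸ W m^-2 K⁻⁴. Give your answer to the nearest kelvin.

282 kelvin

Averaging over the sphere, the absorbed flux is S(1−α)/4 = 356.5 W m^-2.
Set σT⁴ = 356.5 → T = (356.5/σ)^(1/4) = 281.6 K.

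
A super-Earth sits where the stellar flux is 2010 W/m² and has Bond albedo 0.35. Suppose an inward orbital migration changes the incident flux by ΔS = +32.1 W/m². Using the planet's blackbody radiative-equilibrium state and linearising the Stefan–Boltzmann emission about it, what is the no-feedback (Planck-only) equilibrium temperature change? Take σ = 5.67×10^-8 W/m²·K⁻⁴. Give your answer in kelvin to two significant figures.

Reference equilibrium: T_e = [S(1−α)/(4σ)]^(1/4) = 275.5 K.
ΔF = Δ[S(1−α)]/4 = (1−0.35)·+32.1/4 = 5.216 W/m².
The Planck feedback parameter is 4σT_e³ = 4.742 W/m²/K.
ΔT₀ = ΔF/λ_P = 5.216/4.742 = 1.10 K.

1.1 K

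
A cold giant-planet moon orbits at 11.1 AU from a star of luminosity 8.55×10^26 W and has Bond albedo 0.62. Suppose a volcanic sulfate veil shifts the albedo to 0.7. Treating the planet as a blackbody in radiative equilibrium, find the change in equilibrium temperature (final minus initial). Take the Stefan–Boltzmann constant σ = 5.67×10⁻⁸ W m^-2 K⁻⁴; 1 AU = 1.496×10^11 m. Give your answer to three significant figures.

-4.60 K

d = 11.1 × 1.496×10^11 m = 1.661×10^12 m.
Spreading L over a sphere of radius d: S = 8.55×10^26/(4π·1.66×10^12²) = 24.67 W m^-2.
Before: T₁ = [24.67·0.38/(4σ)]^(1/4) = 80.19 K.
With α = 0.7, T₂ = 75.58 K.
Change: 75.58 − 80.19 = -4.601 K.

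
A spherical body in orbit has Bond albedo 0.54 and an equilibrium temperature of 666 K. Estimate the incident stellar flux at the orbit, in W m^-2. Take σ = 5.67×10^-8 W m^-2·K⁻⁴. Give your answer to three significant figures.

From S(1−α)/4 = σT⁴: S = 4σT⁴/(1−α).
The emitted flux is σT⁴ = 11160 W m^-2.
So S = 4×11160/(1−0.54) = 97000 W m^-2.

97000 W m^-2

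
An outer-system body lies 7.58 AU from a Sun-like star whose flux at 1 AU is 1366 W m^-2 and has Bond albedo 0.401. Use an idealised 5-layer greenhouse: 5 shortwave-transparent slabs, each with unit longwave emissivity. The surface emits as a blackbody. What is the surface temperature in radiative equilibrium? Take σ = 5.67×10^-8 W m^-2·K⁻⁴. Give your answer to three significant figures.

Irradiance scales as 1/d², so S = 1366 W m^-2 × (1/7.58)² = 23.77 W m^-2.
The effective emission temperature is T_e = [S(1−α)/(4σ)]^¼ = 89.02 K.
Layer-by-layer balance gives σT_s⁴ = (N+1)σT_e⁴, so T_s = 6^¼·89.02 = 139.3 K.

139 kelvin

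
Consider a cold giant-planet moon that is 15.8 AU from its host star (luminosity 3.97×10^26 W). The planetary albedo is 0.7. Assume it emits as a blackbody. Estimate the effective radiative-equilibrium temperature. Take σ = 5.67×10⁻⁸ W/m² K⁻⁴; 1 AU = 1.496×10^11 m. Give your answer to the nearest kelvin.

52 K

Orbital distance: d = 15.8 AU = 2.364×10^12 m.
Flux at the orbit: S = L/(4πd²) = 3.97×10^26/(4π·(2.36×10^12)²) = 5.655 W/m².
Absorbed flux (global mean): S(1−α)/4 = 5.655·0.3/4 = 0.4241 W/m².
In equilibrium σT⁴ equals this, so T = 52.30 K.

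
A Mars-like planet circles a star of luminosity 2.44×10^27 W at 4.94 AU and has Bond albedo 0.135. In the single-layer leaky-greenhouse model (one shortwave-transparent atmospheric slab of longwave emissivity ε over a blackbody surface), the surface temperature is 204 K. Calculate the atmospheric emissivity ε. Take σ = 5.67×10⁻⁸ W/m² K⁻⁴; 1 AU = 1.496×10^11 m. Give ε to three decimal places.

d = 4.94 × 1.496×10^11 m = 7.390×10^11 m.
Flux at the orbit: S = L/(4πd²) = 2.44×10^27/(4π·(7.39×10^11)²) = 355.5 W/m².
First, T_e = [355.5·(1−0.135)/(4σ)]^(1/4) = 191.9 K.
Inverting T_s⁴ = 2T_e⁴/(2−ε): (T_e/T_s)⁴ = 0.7829, so ε = 2(1 − 0.7829) = 0.4342.

0.434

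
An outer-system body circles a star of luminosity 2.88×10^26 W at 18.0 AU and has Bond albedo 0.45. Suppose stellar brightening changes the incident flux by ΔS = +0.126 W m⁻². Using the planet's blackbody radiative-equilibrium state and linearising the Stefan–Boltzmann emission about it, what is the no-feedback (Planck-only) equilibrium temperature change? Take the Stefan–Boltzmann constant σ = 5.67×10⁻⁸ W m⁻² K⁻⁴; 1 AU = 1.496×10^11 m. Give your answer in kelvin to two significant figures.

d = 18.0 × 1.496×10^11 m = 2.693×10^12 m.
Spreading L over a sphere of radius d: S = 2.88×10^26/(4π·2.69×10^12²) = 3.161 W m⁻².
Reference equilibrium: T_e = [S(1−α)/(4σ)]^(1/4) = 52.62 K.
ΔF = Δ[S(1−α)]/4 = (1−0.45)·+0.126/4 = 0.01733 W m⁻².
Linearising σT⁴ gives d(σT⁴)/dT = 4σT_e³ = 0.03304 W m⁻² per K.
Hence the no-feedback warming is ΔF/(4σT_e³) = 0.524 K.

0.52 K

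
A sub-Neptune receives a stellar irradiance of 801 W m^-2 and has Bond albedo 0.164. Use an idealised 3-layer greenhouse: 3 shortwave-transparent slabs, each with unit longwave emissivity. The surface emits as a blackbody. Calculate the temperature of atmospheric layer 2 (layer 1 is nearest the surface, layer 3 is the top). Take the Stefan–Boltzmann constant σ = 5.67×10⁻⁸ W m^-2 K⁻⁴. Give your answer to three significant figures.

277 kelvin

The effective emission temperature is T_e = [S(1−α)/(4σ)]^¼ = 233.1 K.
The net upward flux σT_e⁴ is constant between every pair of levels, so T_k⁴ = (N+1−k)T_e⁴.
With k = 2: T_2 = (3+1−2)^¼·233.1 K = 277.2 K.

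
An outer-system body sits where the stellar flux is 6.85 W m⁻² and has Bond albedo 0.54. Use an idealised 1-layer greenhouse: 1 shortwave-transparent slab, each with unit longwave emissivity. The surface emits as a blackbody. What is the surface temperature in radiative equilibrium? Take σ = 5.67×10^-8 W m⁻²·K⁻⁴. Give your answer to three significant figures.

The effective emission temperature is T_e = [S(1−α)/(4σ)]^¼ = 61.05 K.
For an N-layer opaque stack, T_s⁴ = (N+1)T_e⁴, hence T_s = (2)^(1/4)×61.05 K = 72.60 K.

72.6 kelvin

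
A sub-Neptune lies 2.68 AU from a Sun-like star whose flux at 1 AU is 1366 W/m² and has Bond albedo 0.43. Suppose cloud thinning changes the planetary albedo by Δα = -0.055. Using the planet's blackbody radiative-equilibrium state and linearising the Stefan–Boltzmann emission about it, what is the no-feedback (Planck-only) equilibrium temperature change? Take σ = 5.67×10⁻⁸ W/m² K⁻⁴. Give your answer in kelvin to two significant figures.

3.6 K

Flux at the orbit: S = 1366/(2.68)² = 190.2 W/m².
Reference equilibrium: T_e = [S(1−α)/(4σ)]^(1/4) = 147.9 K.
ΔF = −(S/4)Δα = −(190.2/4)×(-0.055) = 2.615 W/m².
The Planck feedback parameter is 4σT_e³ = 0.7332 W/m²/K.
ΔT₀ = ΔF/λ_P = 2.615/0.7332 = 3.57 K.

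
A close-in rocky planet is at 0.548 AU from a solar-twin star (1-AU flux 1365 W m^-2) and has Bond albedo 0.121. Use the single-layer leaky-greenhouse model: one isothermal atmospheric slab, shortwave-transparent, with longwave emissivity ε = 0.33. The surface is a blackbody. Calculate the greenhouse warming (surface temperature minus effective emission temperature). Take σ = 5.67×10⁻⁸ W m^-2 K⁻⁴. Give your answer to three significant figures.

16.8 K

Irradiance scales as 1/d², so S = 1365 W m^-2 × (1/0.548)² = 4545 W m^-2.
Effective emission temperature (TOA balance): σT_e⁴ = S(1−α)/4 = 998.9 W m^-2 → T_e = 364.3 K.
The surface balance (absorbed SW + ε·downward IR = σT_s⁴) with T_a⁴ = T_s⁴/2 reduces to T_s = T_e·[2/(2−ε)]^¼ = 381.1 K.
The atmosphere warms the surface by 16.80 K.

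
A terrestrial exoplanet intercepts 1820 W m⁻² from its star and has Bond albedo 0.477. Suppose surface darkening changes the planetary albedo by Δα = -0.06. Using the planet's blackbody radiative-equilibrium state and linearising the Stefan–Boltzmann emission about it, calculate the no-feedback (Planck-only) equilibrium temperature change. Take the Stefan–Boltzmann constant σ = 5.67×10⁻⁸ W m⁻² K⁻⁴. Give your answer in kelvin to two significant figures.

7.3 K

Reference equilibrium: T_e = [S(1−α)/(4σ)]^(1/4) = 254.5 K.
TOA radiative forcing: ΔF = −S·Δα/4 = −1820·(-0.06)/4 = 27.30 W m⁻².
Planck response: λ_P = 4σT_e³ = 4·5.67×10⁻⁸·(254.5)³ = 3.740 W m⁻²/K.
Hence the no-feedback warming is ΔF/(4σT_e³) = 7.30 K.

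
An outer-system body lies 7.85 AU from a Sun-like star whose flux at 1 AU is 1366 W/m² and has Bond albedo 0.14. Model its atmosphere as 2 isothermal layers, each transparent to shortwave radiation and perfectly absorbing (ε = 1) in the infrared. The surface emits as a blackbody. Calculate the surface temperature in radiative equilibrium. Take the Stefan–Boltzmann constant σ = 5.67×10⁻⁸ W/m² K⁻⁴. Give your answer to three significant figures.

126 K

By the inverse-square law, S = 1366/7.85² = 22.17 W/m².
The effective emission temperature is T_e = [S(1−α)/(4σ)]^¼ = 95.75 K.
With N = 2 opaque layers, T_s = (N+1)^(1/4)·T_e = 3^(1/4)·95.75 = 126.0 K.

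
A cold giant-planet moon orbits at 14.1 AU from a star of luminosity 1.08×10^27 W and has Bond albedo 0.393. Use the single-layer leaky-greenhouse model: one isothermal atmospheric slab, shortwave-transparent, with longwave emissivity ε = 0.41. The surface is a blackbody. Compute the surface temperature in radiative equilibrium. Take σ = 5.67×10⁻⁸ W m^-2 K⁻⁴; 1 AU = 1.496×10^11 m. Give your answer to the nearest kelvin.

Orbital distance: d = 14.1 AU = 2.109×10^12 m.
Spreading L over a sphere of radius d: S = 1.08×10^27/(4π·2.11×10^12²) = 19.32 W m^-2.
Effective emission temperature (TOA balance): σT_e⁴ = S(1−α)/4 = 2.931 W m^-2 → T_e = 84.79 K.
The surface balance (absorbed SW + ε·downward IR = σT_s⁴) with T_a⁴ = T_s⁴/2 reduces to T_s = T_e·[2/(2−ε)]^¼ = 89.80 K.

90 K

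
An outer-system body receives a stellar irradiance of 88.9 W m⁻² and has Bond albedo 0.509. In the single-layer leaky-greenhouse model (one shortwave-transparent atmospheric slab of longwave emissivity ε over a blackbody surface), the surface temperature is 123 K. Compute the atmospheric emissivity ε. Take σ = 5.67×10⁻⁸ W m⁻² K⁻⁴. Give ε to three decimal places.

0.318

TOA balance gives T_e = 117.8 K.
Inverting T_s⁴ = 2T_e⁴/(2−ε): (T_e/T_s)⁴ = 0.8409, so ε = 2(1 − 0.8409) = 0.3183.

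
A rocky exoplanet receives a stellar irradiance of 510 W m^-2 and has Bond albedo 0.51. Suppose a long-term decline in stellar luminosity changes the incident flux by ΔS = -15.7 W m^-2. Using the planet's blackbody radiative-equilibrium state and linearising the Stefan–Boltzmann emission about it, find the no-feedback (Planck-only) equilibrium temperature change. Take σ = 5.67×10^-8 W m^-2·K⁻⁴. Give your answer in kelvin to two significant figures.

-1.4 K

The baseline emission temperature is T_e = 182.2 K.
Only a fraction (1−α) is absorbed and it's spread over 4πR², so ΔF = (1−α)ΔS/4 = -1.923 W m^-2.
The Planck feedback parameter is 4σT_e³ = 1.372 W m^-2/K.
Hence the no-feedback warming is ΔF/(4σT_e³) = -1.40 K.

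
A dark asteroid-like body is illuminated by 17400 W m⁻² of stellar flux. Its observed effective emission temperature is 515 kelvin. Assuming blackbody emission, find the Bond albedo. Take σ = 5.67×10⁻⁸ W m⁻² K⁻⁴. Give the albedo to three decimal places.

Energy balance: S(1−α)/4 = σT⁴, so 1−α = 4σT⁴/S.
σT⁴ = 3989 W m⁻², so 4σT⁴ = 15950 W m⁻².
Hence α = 1 − 15950/17400 = 0.0831.

0.083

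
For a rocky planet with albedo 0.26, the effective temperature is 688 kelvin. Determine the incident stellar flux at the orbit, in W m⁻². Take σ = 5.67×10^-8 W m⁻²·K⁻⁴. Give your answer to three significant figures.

68700 W m⁻²

From S(1−α)/4 = σT⁴: S = 4σT⁴/(1−α).
The emitted flux is σT⁴ = 12700 W m⁻².
So S = 4×12700/(1−0.26) = 68670 W m⁻².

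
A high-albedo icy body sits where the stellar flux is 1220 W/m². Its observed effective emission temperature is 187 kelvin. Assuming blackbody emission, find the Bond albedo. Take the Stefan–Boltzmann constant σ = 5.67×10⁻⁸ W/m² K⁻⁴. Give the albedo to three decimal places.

0.773

Energy balance: S(1−α)/4 = σT⁴, so 1−α = 4σT⁴/S.
σT⁴ = 69.33 W/m², so 4σT⁴ = 277.3 W/m².
Hence α = 1 − 277.3/1220 = 0.7727.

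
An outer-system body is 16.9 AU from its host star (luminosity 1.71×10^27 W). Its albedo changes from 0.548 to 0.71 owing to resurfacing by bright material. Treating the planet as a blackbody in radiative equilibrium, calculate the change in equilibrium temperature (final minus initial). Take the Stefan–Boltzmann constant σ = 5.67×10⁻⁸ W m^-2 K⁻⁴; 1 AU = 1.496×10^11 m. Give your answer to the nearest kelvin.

d = 16.9 × 1.496×10^11 m = 2.528×10^12 m.
Spreading L over a sphere of radius d: S = 1.71×10^27/(4π·2.53×10^12²) = 21.29 W m^-2.
With α = 0.548, T₁ = 80.71 K.
Final:   T₂ = [S(1−0.71)/(4σ)]^(1/4) = 72.23 K.
Change: 72.23 − 80.71 = -8.476 K.

-8 K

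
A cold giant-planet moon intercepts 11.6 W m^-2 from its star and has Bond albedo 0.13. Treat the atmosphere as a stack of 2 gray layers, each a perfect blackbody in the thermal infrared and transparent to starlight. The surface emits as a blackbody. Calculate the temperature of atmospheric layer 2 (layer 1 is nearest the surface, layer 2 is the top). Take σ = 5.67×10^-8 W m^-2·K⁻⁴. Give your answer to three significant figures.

81.7 K

OLR = S(1−α)/4 = 2.523 W m^-2; the top layer radiates at T_e = 81.67 K.
The net upward flux σT_e⁴ is constant between every pair of levels, so T_k⁴ = (N+1−k)T_e⁴.
With k = 2: T_2 = (2+1−2)^¼·81.67 K = 81.67 K.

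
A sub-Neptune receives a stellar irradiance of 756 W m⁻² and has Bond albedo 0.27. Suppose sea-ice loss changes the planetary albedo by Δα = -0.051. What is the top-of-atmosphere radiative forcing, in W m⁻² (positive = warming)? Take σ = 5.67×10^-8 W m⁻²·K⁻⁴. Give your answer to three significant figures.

The change in absorbed flux is Δ[S(1−α)/4] = −SΔα/4 = 9.639 W m⁻².

9.64 W m⁻²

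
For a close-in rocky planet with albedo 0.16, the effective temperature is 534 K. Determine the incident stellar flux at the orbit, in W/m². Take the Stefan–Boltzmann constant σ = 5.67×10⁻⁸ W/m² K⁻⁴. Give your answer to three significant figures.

From S(1−α)/4 = σT⁴: S = 4σT⁴/(1−α).
The emitted flux is σT⁴ = 4611 W/m².
S = 4·4611/0.84 = 21950 W/m².

22000 W/m²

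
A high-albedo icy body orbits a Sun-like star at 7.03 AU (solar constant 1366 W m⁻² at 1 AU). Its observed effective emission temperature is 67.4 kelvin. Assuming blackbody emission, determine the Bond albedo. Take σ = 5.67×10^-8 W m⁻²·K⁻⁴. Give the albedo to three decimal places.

0.831

By the inverse-square law, S = 1366/7.03² = 27.64 W m⁻².
Rearranging the radiative balance, α = 1 − 4σT⁴/S.
4σT⁴ = 4·5.67×10⁻⁸·(67.4)⁴ = 4.680 W m⁻².
1−α = 4.680/27.64 = 0.1693, so α = 0.8307.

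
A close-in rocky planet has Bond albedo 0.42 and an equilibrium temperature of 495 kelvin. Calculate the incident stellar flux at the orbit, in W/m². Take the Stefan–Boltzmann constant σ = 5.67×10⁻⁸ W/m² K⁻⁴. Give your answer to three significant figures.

Invert the energy balance for S: S = 4σT⁴/(1−α).
The emitted flux is σT⁴ = 3404 W/m².
So S = 4×3404/(1−0.42) = 23480 W/m².

23500 W/m²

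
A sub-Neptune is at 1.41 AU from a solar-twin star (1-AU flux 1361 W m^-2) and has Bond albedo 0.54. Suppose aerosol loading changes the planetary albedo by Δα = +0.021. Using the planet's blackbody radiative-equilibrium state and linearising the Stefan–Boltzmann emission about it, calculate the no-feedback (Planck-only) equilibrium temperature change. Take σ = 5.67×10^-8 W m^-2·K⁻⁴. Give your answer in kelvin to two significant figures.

Irradiance scales as 1/d², so S = 1361 W m^-2 × (1/1.41)² = 684.6 W m^-2.
Unperturbed T_e = [684.6·(1−0.54)/(4σ)]^¼ = 193.0 K.
ΔF = −(S/4)Δα = −(684.6/4)×(+0.021) = -3.594 W m^-2.
Planck response: λ_P = 4σT_e³ = 4·5.67×10⁻⁸·(193.0)³ = 1.631 W m^-2/K.
So ΔT₀ = -3.594/1.631 = -2.20 K.

-2.2 K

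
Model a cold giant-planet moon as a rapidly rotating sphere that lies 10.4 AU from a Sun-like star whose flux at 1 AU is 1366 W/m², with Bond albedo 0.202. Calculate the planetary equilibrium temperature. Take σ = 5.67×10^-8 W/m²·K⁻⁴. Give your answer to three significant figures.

Irradiance scales as 1/d², so S = 1366 W/m² × (1/10.4)² = 12.63 W/m².
The planet absorbs (1−α)S over its disc πR² and re-emits over 4πR², so the mean absorbed flux is (1−0.202)·12.63/4 = 2.520 W/m².
Set σT⁴ = 2.520 → T = (2.520/σ)^(1/4) = 81.65 K.

81.6 K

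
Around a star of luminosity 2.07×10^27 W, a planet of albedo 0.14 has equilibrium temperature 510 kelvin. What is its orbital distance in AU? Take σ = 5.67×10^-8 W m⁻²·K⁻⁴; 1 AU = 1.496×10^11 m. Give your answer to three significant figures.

Energy balance gives S = 4σT⁴/(1−α) = 17840 W m⁻².
Then d = [L/(4πS)]^(1/2) = 9.609×10^10 m, i.e. 0.6423 AU.

0.642 AU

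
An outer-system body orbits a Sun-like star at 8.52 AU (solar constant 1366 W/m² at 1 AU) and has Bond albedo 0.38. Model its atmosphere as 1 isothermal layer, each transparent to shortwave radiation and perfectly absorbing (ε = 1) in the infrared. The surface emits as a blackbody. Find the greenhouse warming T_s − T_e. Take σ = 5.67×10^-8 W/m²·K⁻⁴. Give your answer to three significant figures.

16.0 kelvin

Irradiance scales as 1/d², so S = 1366 W/m² × (1/8.52)² = 18.82 W/m².
The effective emission temperature is T_e = [S(1−α)/(4σ)]^¼ = 84.69 K.
T_s = (N+1)^(1/4)·T_e = 100.7 K.
Warming: T_s − T_e = 16.02 K.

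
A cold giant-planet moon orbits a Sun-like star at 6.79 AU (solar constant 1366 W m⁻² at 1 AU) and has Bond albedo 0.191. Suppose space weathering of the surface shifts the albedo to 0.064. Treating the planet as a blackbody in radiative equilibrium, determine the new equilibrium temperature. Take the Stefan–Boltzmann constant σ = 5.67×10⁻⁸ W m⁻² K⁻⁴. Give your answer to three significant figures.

Irradiance scales as 1/d², so S = 1366 W m⁻² × (1/6.79)² = 29.63 W m⁻².
New equilibrium: T₂ = [(1−0.064)·29.63/(4σ)]^(1/4) = 105.2 K.

105 kelvin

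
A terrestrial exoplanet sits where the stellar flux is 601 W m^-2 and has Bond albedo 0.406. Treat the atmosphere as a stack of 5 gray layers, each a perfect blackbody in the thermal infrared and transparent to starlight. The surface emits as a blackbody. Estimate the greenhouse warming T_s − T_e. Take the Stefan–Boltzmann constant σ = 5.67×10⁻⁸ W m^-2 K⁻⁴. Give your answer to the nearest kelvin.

113 K

Top-of-atmosphere balance: σT_e⁴ = S(1−α)/4 = 89.25 W m^-2 → T_e = 199.2 K.
Surface: T_s = (6)^¼·T_e = 311.7 K.
Warming: T_s − T_e = 112.6 K.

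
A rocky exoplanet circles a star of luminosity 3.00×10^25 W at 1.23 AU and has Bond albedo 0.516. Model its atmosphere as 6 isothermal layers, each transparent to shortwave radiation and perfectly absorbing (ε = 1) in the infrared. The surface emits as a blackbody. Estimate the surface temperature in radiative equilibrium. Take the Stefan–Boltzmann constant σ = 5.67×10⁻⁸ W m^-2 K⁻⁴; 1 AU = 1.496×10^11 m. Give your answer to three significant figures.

Orbital distance: d = 1.23 AU = 1.840×10^11 m.
Spreading L over a sphere of radius d: S = 3.00×10^25/(4π·1.84×10^11²) = 70.51 W m^-2.
Top-of-atmosphere balance: σT_e⁴ = S(1−α)/4 = 8.531 W m^-2 → T_e = 110.8 K.
Layer-by-layer balance gives σT_s⁴ = (N+1)σT_e⁴, so T_s = 7^¼·110.8 = 180.2 K.

180 K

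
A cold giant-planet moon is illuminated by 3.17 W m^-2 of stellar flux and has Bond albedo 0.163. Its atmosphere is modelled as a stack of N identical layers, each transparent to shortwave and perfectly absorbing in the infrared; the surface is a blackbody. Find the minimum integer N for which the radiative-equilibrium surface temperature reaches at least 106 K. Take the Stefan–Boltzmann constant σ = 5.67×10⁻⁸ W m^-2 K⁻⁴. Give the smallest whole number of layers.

10

OLR = S(1−α)/4 = 0.6633 W m^-2; the top layer radiates at T_e = 58.48 K.
Since T_s⁴ = (N+1)T_e⁴, we need N ≥ (T_s/T_e)⁴ − 1 = 9.791.
Rounding up, N = 10.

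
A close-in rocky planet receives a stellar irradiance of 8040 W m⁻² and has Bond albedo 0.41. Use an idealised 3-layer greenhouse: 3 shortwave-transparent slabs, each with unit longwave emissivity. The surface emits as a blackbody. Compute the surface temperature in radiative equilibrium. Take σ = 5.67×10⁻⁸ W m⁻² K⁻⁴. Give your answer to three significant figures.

OLR = S(1−α)/4 = 1186 W m⁻²; the top layer radiates at T_e = 380.3 K.
With N = 3 opaque layers, T_s = (N+1)^(1/4)·T_e = 4^(1/4)·380.3 = 537.8 K.

538 kelvin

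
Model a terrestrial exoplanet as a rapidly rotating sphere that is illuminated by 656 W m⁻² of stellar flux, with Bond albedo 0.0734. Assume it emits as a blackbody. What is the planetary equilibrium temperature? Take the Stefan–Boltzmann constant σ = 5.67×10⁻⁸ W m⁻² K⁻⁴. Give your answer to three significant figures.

Absorbed flux (global mean): S(1−α)/4 = 656.0·0.927/4 = 152.0 W m⁻².
Balancing against σT⁴: T = (152.0/5.67×10⁻⁸)^(1/4) = 227.5 K.

228 K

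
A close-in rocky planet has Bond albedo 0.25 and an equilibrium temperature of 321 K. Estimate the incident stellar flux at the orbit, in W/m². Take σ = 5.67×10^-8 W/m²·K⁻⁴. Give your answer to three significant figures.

3210 W/m²

From S(1−α)/4 = σT⁴: S = 4σT⁴/(1−α).
The emitted flux is σT⁴ = 602.0 W/m².
So S = 4×602.0/(1−0.25) = 3211 W/m².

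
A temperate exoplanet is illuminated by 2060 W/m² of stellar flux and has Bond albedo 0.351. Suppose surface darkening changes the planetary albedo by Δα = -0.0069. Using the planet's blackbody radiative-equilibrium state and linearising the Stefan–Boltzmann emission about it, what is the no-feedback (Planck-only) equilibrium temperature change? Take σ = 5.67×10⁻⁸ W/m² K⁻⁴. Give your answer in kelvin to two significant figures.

The baseline emission temperature is T_e = 277.1 K.
The change in absorbed flux is Δ[S(1−α)/4] = −SΔα/4 = 3.554 W/m².
Linearising σT⁴ gives d(σT⁴)/dT = 4σT_e³ = 4.825 W/m² per K.
So ΔT₀ = 3.554/4.825 = 0.736 K.

0.74 kelvin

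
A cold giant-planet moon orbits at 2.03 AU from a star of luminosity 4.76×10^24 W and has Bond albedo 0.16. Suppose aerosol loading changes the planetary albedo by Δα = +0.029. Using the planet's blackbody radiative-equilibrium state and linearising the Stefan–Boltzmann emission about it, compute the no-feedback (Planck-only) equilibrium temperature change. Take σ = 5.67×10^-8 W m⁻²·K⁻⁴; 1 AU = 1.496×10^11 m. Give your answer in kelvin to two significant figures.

-0.54 K

d = 2.03 × 1.496×10^11 m = 3.037×10^11 m.
Spreading L over a sphere of radius d: S = 4.76×10^24/(4π·3.04×10^11²) = 4.107 W m⁻².
The baseline emission temperature is T_e = 62.45 K.
ΔF = −(S/4)Δα = −(4.107/4)×(+0.029) = -0.02978 W m⁻².
Linearising σT⁴ gives d(σT⁴)/dT = 4σT_e³ = 0.05524 W m⁻² per K.
Hence the no-feedback warming is ΔF/(4σT_e³) = -0.539 K.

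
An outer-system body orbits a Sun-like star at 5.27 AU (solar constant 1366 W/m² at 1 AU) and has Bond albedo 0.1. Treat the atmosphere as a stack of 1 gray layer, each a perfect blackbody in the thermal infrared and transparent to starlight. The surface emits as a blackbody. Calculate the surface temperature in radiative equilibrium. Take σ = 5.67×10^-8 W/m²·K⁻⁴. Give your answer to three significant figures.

Irradiance scales as 1/d², so S = 1366 W/m² × (1/5.27)² = 49.18 W/m².
OLR = S(1−α)/4 = 11.07 W/m²; the top layer radiates at T_e = 118.2 K.
For an N-layer opaque stack, T_s⁴ = (N+1)T_e⁴, hence T_s = (2)^(1/4)×118.2 K = 140.6 K.

141 kelvin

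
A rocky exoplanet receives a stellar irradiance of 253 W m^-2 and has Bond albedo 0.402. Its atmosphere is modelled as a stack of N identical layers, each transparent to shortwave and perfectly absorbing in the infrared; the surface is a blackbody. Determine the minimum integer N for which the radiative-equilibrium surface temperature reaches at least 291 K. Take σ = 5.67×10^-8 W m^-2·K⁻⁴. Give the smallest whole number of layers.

10

Top-of-atmosphere balance: σT_e⁴ = S(1−α)/4 = 37.82 W m^-2 → T_e = 160.7 K.
Since T_s⁴ = (N+1)T_e⁴, we need N ≥ (T_s/T_e)⁴ − 1 = 9.750.
Rounding up, N = 10.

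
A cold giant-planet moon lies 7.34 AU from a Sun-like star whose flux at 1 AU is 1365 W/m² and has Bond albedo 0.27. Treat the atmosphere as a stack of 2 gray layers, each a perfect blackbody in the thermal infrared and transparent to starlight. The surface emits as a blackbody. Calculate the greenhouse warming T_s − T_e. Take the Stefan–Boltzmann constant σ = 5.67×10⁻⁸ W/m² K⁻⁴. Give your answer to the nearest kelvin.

By the inverse-square law, S = 1365/7.34² = 25.34 W/m².
Top-of-atmosphere balance: σT_e⁴ = S(1−α)/4 = 4.624 W/m² → T_e = 95.03 K.
T_s = (N+1)^(1/4)·T_e = 125.1 K.
So the greenhouse effect raises the surface by 125.1 − 95.03 = 30.04 K.

30 K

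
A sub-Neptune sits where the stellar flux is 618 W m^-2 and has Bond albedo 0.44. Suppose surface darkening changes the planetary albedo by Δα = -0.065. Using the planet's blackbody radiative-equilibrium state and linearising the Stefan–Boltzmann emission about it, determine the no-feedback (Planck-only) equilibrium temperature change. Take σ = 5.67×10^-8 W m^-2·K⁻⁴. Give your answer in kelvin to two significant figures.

5.7 K

Unperturbed T_e = [618.0·(1−0.44)/(4σ)]^¼ = 197.6 K.
The change in absorbed flux is Δ[S(1−α)/4] = −SΔα/4 = 10.04 W m^-2.
Planck response: λ_P = 4σT_e³ = 4·5.67×10⁻⁸·(197.6)³ = 1.751 W m^-2/K.
So ΔT₀ = 10.04/1.751 = 5.74 K.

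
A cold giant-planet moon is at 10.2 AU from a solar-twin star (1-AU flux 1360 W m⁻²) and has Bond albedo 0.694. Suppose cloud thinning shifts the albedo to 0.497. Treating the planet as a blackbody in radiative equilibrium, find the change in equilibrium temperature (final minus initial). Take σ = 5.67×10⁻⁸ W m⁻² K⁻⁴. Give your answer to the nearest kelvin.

9 K

Irradiance scales as 1/d², so S = 1360 W m⁻² × (1/10.2)² = 13.07 W m⁻².
Before: T₁ = [13.07·0.306/(4σ)]^(1/4) = 64.80 K.
After:  T₂ = [13.07·0.503/(4σ)]^(1/4) = 73.38 K.
Change: 73.38 − 64.80 = 8.574 K.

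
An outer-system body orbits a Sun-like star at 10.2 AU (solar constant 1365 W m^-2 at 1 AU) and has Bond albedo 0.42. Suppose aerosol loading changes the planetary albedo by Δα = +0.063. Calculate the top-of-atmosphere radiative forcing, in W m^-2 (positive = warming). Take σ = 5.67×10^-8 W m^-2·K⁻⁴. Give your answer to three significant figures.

By the inverse-square law, S = 1365/10.2² = 13.12 W m^-2.
TOA radiative forcing: ΔF = −S·Δα/4 = −13.12·(+0.063)/4 = -0.2066 W m^-2.

-0.207 W m^-2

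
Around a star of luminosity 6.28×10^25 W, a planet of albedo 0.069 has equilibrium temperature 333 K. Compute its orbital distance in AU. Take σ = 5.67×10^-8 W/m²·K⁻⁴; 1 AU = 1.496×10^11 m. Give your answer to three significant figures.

0.273 AU

The flux needed for this T is 4σT⁴/(1−0.069) = 2996 W/m².
Then d = [L/(4πS)]^(1/2) = 4.085×10^10 m, i.e. 0.2730 AU.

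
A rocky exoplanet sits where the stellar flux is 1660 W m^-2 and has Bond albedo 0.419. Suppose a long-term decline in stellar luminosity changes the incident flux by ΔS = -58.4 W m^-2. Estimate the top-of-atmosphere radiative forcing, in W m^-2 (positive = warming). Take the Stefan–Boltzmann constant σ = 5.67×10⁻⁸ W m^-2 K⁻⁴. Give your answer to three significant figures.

-8.48 W m^-2

Only a fraction (1−α) is absorbed and it's spread over 4πR², so ΔF = (1−α)ΔS/4 = -8.483 W m^-2.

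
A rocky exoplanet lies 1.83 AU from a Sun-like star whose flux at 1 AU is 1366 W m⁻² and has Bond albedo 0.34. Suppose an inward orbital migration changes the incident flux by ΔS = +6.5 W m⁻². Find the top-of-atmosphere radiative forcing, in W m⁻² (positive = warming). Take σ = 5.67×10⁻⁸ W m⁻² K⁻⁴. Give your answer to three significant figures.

Flux at the orbit: S = 1366/(1.83)² = 407.9 W m⁻².
Only a fraction (1−α) is absorbed and it's spread over 4πR², so ΔF = (1−α)ΔS/4 = 1.072 W m⁻².

1.07 W m⁻²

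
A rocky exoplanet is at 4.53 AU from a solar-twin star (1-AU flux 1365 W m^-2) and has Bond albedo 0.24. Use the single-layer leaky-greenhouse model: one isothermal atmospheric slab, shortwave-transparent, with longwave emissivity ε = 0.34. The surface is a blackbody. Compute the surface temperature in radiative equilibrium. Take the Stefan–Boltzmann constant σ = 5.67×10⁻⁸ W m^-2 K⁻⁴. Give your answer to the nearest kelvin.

128 K

Flux at the orbit: S = 1365/(4.53)² = 66.52 W m^-2.
The planet radiates to space at T_e = [S(1−α)/(4σ)]^(1/4) = 122.2 K.
Surface balance with a leaky layer gives σT_s⁴ = σT_e⁴·2/(2−ε), so T_s = T_e·[2/(2−0.34)]^(1/4) = 128.0 K.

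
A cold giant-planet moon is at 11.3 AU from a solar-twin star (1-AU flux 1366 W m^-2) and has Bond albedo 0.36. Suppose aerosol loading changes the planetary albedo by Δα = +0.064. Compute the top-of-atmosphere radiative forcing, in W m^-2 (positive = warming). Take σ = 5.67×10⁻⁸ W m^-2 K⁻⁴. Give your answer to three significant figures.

Irradiance scales as 1/d², so S = 1366 W m^-2 × (1/11.3)² = 10.70 W m^-2.
ΔF = −(S/4)Δα = −(10.70/4)×(+0.064) = -0.1712 W m^-2.

-0.171 W m^-2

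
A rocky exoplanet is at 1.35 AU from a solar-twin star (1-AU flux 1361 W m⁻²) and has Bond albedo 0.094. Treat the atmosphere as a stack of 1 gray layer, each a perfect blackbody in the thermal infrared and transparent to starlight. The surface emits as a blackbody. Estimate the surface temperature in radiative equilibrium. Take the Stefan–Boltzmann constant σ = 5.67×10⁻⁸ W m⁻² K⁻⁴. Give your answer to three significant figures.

278 K

Flux at the orbit: S = 1361/(1.35)² = 746.8 W m⁻².
The effective emission temperature is T_e = [S(1−α)/(4σ)]^¼ = 233.7 K.
Layer-by-layer balance gives σT_s⁴ = (N+1)σT_e⁴, so T_s = 2^¼·233.7 = 277.9 K.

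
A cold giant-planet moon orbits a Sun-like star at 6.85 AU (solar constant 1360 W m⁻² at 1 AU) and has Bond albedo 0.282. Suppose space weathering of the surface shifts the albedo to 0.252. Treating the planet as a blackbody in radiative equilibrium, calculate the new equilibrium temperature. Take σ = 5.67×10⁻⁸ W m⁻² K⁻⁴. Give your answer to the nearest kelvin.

Flux at the orbit: S = 1360/(6.85)² = 28.98 W m⁻².
New equilibrium: T₂ = [(1−0.252)·28.98/(4σ)]^(1/4) = 98.88 K.

99 K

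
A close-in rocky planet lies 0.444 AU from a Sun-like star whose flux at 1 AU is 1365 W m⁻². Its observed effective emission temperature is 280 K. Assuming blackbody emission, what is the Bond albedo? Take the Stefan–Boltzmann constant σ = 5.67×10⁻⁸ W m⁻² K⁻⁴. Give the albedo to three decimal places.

0.799

Irradiance scales as 1/d², so S = 1365 W m⁻² × (1/0.444)² = 6924 W m⁻².
Energy balance: S(1−α)/4 = σT⁴, so 1−α = 4σT⁴/S.
4σT⁴ = 4·5.67×10⁻⁸·(280)⁴ = 1394 W m⁻².
Hence α = 1 − 1394/6924 = 0.7987.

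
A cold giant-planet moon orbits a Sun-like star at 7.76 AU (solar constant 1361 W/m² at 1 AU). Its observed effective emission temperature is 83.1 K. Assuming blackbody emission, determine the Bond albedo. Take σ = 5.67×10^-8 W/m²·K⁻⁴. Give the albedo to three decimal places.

Irradiance scales as 1/d², so S = 1361 W/m² × (1/7.76)² = 22.60 W/m².
Rearranging the radiative balance, α = 1 − 4σT⁴/S.
4σT⁴ = 4·5.67×10⁻⁸·(83.1)⁴ = 10.82 W/m².
1−α = 10.82/22.60 = 0.4785, so α = 0.5215.

0.521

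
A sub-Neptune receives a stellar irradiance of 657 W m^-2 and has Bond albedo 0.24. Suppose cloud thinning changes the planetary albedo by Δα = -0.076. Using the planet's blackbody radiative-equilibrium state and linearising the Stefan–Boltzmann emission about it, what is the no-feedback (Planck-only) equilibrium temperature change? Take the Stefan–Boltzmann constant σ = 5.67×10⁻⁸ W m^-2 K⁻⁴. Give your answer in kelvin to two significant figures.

5.4 kelvin

The baseline emission temperature is T_e = 216.6 K.
The change in absorbed flux is Δ[S(1−α)/4] = −SΔα/4 = 12.48 W m^-2.
The Planck feedback parameter is 4σT_e³ = 2.305 W m^-2/K.
So ΔT₀ = 12.48/2.305 = 5.42 K.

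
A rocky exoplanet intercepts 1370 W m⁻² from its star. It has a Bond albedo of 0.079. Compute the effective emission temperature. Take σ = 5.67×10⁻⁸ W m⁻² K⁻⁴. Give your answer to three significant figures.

273 K

Averaging over the sphere, the absorbed flux is S(1−α)/4 = 315.4 W m⁻².
Balancing against σT⁴: T = (315.4/5.67×10⁻⁸)^(1/4) = 273.1 K.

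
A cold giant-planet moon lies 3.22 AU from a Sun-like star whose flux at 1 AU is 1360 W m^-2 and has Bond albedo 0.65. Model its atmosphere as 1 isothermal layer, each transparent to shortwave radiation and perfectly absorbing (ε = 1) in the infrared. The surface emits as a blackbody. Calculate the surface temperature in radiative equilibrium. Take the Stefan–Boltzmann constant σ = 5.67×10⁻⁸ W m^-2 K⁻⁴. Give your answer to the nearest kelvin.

142 K

Irradiance scales as 1/d², so S = 1360 W m^-2 × (1/3.22)² = 131.2 W m^-2.
The effective emission temperature is T_e = [S(1−α)/(4σ)]^¼ = 119.3 K.
With N = 1 opaque layers, T_s = (N+1)^(1/4)·T_e = 2^(1/4)·119.3 = 141.8 K.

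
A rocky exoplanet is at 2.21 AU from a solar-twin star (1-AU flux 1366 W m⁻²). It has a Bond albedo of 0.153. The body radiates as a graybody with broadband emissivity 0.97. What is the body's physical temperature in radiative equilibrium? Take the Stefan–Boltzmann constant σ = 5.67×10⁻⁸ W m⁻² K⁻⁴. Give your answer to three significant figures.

181 K

Flux at the orbit: S = 1366/(2.21)² = 279.7 W m⁻².
Averaging over the sphere, the absorbed flux is S(1−α)/4 = 59.22 W m⁻².
Radiative balance εσT⁴ = 59.22 gives T = [59.22/(0.97·σ)]^(1/4) = 181.1 K.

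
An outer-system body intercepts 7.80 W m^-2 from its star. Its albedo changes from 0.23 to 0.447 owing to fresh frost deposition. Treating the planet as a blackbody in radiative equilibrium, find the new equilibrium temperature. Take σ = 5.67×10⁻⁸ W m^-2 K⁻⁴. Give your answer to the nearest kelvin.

T₂ = [S(1−α₂)/(4σ)]^(1/4) = [7.800·0.553/(4σ)]^(1/4) = 66.04 K.

66 kelvin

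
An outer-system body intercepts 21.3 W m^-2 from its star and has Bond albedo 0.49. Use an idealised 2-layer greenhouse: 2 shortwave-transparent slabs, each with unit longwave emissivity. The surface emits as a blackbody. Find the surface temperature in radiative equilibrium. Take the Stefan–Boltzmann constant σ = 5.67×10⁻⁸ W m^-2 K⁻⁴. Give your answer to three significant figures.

109 K

OLR = S(1−α)/4 = 2.716 W m^-2; the top layer radiates at T_e = 83.19 K.
With N = 2 opaque layers, T_s = (N+1)^(1/4)·T_e = 3^(1/4)·83.19 = 109.5 K.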